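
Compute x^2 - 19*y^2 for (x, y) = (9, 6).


x^2 - d*y^2
= 9^2 - 19*6^2
= 81 - 684
= -603

-603


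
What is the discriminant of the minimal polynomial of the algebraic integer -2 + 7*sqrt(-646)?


The element -2 + 7*sqrt(-646) has minimal polynomial:
x^2 + 4*x + 31658
Discriminant = (4)^2 - 4*(31658)
= 16 - 126632
= -126616

-126616


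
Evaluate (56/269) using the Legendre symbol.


p = 269 is prime, so compute (56/269) with the reciprocity algorithm (Jacobi-symbol steps: pull out 2s via (2/n), flip via reciprocity, reduce):
  pull out 2: (2/269) = -1  (since 269 mod 8 = 5)
  pull out 2: (2/269) = -1  (since 269 mod 8 = 5)
  pull out 2: (2/269) = -1  (since 269 mod 8 = 5)
  reciprocity: (7/269) -> +(269/7)
  reduce: (3/7)
  reciprocity: (3/7) -> -(7/3)
  reduce: (1/3)
  (1/3) = 1
Product of signs = 1
(56/269) = 1

1


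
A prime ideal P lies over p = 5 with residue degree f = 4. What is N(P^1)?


N(P^a) = p^(a*f)
= 5^(1*4)
= 5^4
= 625

625


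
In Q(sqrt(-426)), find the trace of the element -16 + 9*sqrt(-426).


Tr(a + b*sqrt(d)) = (a + b*sqrt(d)) + (a - b*sqrt(d)) = 2a
= 2 * (-16)
= -32

-32


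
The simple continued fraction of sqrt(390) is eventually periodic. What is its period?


Run the CF algorithm for sqrt(390).
a_0 = floor(sqrt(390)) = 19; set m_0=0, q_0=1.
Recurrence: m' = q*a - m,  q' = (d - m'^2)/q,  a' = floor((a_0 + m')/q').
  step 1: m=19, q=29, a=1
  step 2: m=10, q=10, a=2
  step 3: m=10, q=29, a=1
  step 4: m=19, q=1, a=38
a_4 = 2*a_0 = 38, so the period closes here.
sqrt(390) = [19; 1, 2, 1, 38]
Period length = 4

4


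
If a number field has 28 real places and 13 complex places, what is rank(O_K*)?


By Dirichlet's unit theorem:
rank = r1 + r2 - 1
= 28 + 13 - 1
= 40

40


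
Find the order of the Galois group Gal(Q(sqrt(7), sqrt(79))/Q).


The 2 square roots of distinct primes are multiplicatively independent over Q,
so [K:Q] = 2^2 and Gal(K/Q) is isomorphic to (Z/2Z)^2.
|Gal| = 2^2 = 4

4


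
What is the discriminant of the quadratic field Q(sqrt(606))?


For K = Q(sqrt(d)) with d squarefree: disc(K) = d if d = 1 mod 4, and disc(K) = 4d if d = 2 or 3 mod 4.
Here d = 606, and d mod 4 = 2.
d = 2 mod 4, not 1 (O_K = Z[sqrt(d)]), so disc(K) = 4d = 4 * (606) = 2424

2424


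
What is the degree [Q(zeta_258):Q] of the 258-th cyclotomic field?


The degree equals Euler's totient phi(258).
258 = 2 * 3 * 43
phi(258) = 84

84


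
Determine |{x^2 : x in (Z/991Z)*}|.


For prime p, the number of non-zero quadratic residues is (p-1)/2.
= (991-1)/2
= 495

495


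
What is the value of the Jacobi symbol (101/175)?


Compute (101/175) via quadratic reciprocity:
  reciprocity: (101/175) -> +(175/101)
  reduce: (74/101)
  pull out 2: (2/101) = -1  (since 101 mod 8 = 5)
  reciprocity: (37/101) -> +(101/37)
  reduce: (27/37)
  reciprocity: (27/37) -> +(37/27)
  reduce: (10/27)
  pull out 2: (2/27) = -1  (since 27 mod 8 = 3)
  reciprocity: (5/27) -> +(27/5)
  reduce: (2/5)
  pull out 2: (2/5) = -1  (since 5 mod 8 = 5)
  (1/5) = 1
Product of signs = -1

-1


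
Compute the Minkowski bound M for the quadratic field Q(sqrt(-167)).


d = -167, d mod 4 = 1, so disc(K) = d = -167; |disc(K)| = 167
Imaginary quadratic field, so n = 2, s = r2 = 1, r1 = 0
M = (n!/n^n) * (4/pi)^s * sqrt(|disc(K)|) = (2!/2^2) * (4/pi)^1 * sqrt(167)
= 0.5 * 1.273240 * 12.922848
= 8.2269

8.2269


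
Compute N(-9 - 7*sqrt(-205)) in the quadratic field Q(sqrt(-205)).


N(a + b*sqrt(d)) = a^2 - d*b^2
= (-9)^2 - (-205)*(-7)^2
= 81 + 10045
= 10126

10126


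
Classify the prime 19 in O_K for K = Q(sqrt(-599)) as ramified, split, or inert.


K = Q(sqrt(-599)). Since d mod 4 = 1, disc(K) = -599.
Check p | disc: -599 mod 19 = 9.
p does not divide disc. Compute Legendre symbol (d/p):
9^((19-1)/2) mod 19 = 1
(d/p) = 1, so p splits: (p) = P*P' with e=1, f=1, g=2.
Therefore p is split.

split


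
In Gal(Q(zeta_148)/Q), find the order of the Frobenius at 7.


The Frobenius at p in Gal(Q(zeta_n)/Q) = (Z/nZ)* is the class of p, so its order is ord_148(7), the smallest k >= 1 with 7^k = 1 mod 148.
n = 148 = 2^2 * 37, phi(148) = 72; the order divides phi(n).
Divisors of 72: 1, 2, 3, 4, 6, 8, 9, 12, 18, 24, 36, 72
Repeated squaring mod 148: 7^1 = 7, 7^2 = 49, 7^4 = 33, 7^8 = 53, 7^16 = 145, 7^32 = 9, 7^64 = 81
Test divisors in increasing order:
  k=1: 7^1 = 7 mod 148
  k=2: 7^2 = 49 mod 148
  k=3: 7^3 = 49 * 7 = 47 mod 148
  k=4: 7^4 = 33 mod 148
  k=6: 7^6 = 33 * 49 = 137 mod 148
  k=8: 7^8 = 53 mod 148
  k=9: 7^9 = 53 * 7 = 75 mod 148
  k=12: 7^12 = 53 * 33 = 121 mod 148
  k=18: 7^18 = 145 * 49 = 1 mod 148  <- first divisor giving 1
Order = 18

18


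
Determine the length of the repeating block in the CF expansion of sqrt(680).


Run the CF algorithm for sqrt(680).
a_0 = floor(sqrt(680)) = 26; set m_0=0, q_0=1.
Recurrence: m' = q*a - m,  q' = (d - m'^2)/q,  a' = floor((a_0 + m')/q').
  step 1: m=26, q=4, a=13
  step 2: m=26, q=1, a=52
a_2 = 2*a_0 = 52, so the period closes here.
sqrt(680) = [26; 13, 52]
Period length = 2

2


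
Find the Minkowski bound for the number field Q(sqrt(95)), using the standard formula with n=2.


d = 95, d mod 4 = 3, so disc(K) = 4d = 380; |disc(K)| = 380
Real quadratic field, so n = 2, s = r2 = 0, r1 = 2
M = (n!/n^n) * (4/pi)^s * sqrt(|disc(K)|) = (2!/2^2) * (4/pi)^0 * sqrt(380)
= 0.5 * 1.000000 * 19.493589
= 9.7468

9.7468


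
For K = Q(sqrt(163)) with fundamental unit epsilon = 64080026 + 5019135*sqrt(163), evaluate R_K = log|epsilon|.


epsilon = 64080026 + 5019135*sqrt(163)
= 1.2816e+08
R = ln(1.2816e+08)
= 18.6688

18.6688


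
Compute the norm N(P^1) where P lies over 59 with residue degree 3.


N(P^a) = p^(a*f)
= 59^(1*3)
= 59^3
= 205379

205379


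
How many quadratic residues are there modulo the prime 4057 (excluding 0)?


For prime p, the number of non-zero quadratic residues is (p-1)/2.
= (4057-1)/2
= 2028

2028


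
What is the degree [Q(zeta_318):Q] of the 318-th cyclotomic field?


The degree equals Euler's totient phi(318).
318 = 2 * 3 * 53
phi(318) = 104

104


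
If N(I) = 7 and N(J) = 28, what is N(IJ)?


N(IJ) = N(I) * N(J)
= 7 * 28
= 196

196


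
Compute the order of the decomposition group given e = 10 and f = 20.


|D_P| = e * f
= 10 * 20
= 200

200


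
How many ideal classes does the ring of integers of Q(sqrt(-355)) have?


K = Q(sqrt(-355)). d mod 4 = 1, so D = disc(K) = d = -355
h(K) equals the number of primitive reduced positive-definite forms (a, b, c) = a*x^2 + b*x*y + c*y^2 with b^2 - 4ac = D,
where reduced means |b| <= a <= c, with b >= 0 whenever |b| = a or a = c, and primitive means gcd(a, b, c) = 1.
Reduced forces 3a^2 <= |D| = 355, so 1 <= a <= 10; b must have the parity of D, and c = (b^2 - D)/(4a) must be an integer >= a.
Enumerate a = 1..10, b in [-a, a]:
  a=1: (1, 1, 89)  [1]
  a=2..4: none
  a=5: (5, 5, 19)  [1]
  a=6: none
  a=7: (7, -3, 13), (7, 3, 13)  [2]
  a=8..10: none
Total reduced forms: 1 + 1 + 2 = 4
h = 4

4


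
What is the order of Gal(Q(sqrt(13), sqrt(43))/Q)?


The 2 square roots of distinct primes are multiplicatively independent over Q,
so [K:Q] = 2^2 and Gal(K/Q) is isomorphic to (Z/2Z)^2.
|Gal| = 2^2 = 4

4


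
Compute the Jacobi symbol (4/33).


Compute (4/33) via quadratic reciprocity:
  pull out 2: (2/33) = +1  (since 33 mod 8 = 1)
  pull out 2: (2/33) = +1  (since 33 mod 8 = 1)
  (1/33) = 1
Product of signs = 1

1


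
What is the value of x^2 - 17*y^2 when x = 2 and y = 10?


x^2 - d*y^2
= 2^2 - 17*10^2
= 4 - 1700
= -1696

-1696


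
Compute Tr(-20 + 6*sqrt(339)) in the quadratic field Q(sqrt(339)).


Tr(a + b*sqrt(d)) = (a + b*sqrt(d)) + (a - b*sqrt(d)) = 2a
= 2 * (-20)
= -40

-40


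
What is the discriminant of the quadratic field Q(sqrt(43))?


For K = Q(sqrt(d)) with d squarefree: disc(K) = d if d = 1 mod 4, and disc(K) = 4d if d = 2 or 3 mod 4.
Here d = 43, and d mod 4 = 3.
d = 3 mod 4, not 1 (O_K = Z[sqrt(d)]), so disc(K) = 4d = 4 * (43) = 172

172


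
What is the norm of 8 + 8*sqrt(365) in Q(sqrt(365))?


N(a + b*sqrt(d)) = a^2 - d*b^2
= (8)^2 - (365)*(8)^2
= 64 - 23360
= -23296

-23296


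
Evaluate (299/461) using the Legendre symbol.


p = 461 is prime, so compute (299/461) with the reciprocity algorithm (Jacobi-symbol steps: pull out 2s via (2/n), flip via reciprocity, reduce):
  reciprocity: (299/461) -> +(461/299)
  reduce: (162/299)
  pull out 2: (2/299) = -1  (since 299 mod 8 = 3)
  reciprocity: (81/299) -> +(299/81)
  reduce: (56/81)
  pull out 2: (2/81) = +1  (since 81 mod 8 = 1)
  pull out 2: (2/81) = +1  (since 81 mod 8 = 1)
  pull out 2: (2/81) = +1  (since 81 mod 8 = 1)
  reciprocity: (7/81) -> +(81/7)
  reduce: (4/7)
  pull out 2: (2/7) = +1  (since 7 mod 8 = 7)
  pull out 2: (2/7) = +1  (since 7 mod 8 = 7)
  (1/7) = 1
Product of signs = -1
(299/461) = -1

-1


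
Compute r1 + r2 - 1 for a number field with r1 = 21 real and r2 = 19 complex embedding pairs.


By Dirichlet's unit theorem:
rank = r1 + r2 - 1
= 21 + 19 - 1
= 39

39


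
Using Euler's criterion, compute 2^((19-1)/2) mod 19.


p = 19 is prime and the exponent is (p-1)/2 = 9, so by Euler's criterion 2^9 = (2/19) = +1 or -1 mod 19.
Compute by square-and-multiply:
  9 = 8 + 1 (binary 1001)
  Repeated squaring mod 19: 2^1 = 2, 2^2 = 4, 2^4 = 16, 2^8 = 9
  2^9 = 2^8 * 2^1 = 9 * 2 mod 19
    9 * 2 = 18 = 18 mod 19
  2^9 = 18 mod 19
Result 18 = p - 1 = -1 mod 19: 2 is a quadratic non-residue mod 19. As a residue in [0, p-1] the value is 18.
2^9 mod 19 = 18

18


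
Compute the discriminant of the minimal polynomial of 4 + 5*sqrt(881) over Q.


The element 4 + 5*sqrt(881) has minimal polynomial:
x^2 - 8*x - 22009
Discriminant = (-8)^2 - 4*(-22009)
= 64 + 88036
= 88100

88100


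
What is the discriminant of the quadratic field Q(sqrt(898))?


For K = Q(sqrt(d)) with d squarefree: disc(K) = d if d = 1 mod 4, and disc(K) = 4d if d = 2 or 3 mod 4.
Here d = 898, and d mod 4 = 2.
d = 2 mod 4, not 1 (O_K = Z[sqrt(d)]), so disc(K) = 4d = 4 * (898) = 3592

3592


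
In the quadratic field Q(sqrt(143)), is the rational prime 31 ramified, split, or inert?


K = Q(sqrt(143)). Since d mod 4 = 3, disc(K) = 572.
Check p | disc: 572 mod 31 = 14.
p does not divide disc. Compute Legendre symbol (d/p):
19^((31-1)/2) mod 31 = 1
(d/p) = 1, so p splits: (p) = P*P' with e=1, f=1, g=2.
Therefore p is split.

split


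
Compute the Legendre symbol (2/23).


p = 23 is prime, so compute (2/23) with the reciprocity algorithm (Jacobi-symbol steps: pull out 2s via (2/n), flip via reciprocity, reduce):
  pull out 2: (2/23) = +1  (since 23 mod 8 = 7)
  (1/23) = 1
Product of signs = 1
(2/23) = 1

1


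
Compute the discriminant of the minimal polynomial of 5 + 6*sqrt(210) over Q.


The element 5 + 6*sqrt(210) has minimal polynomial:
x^2 - 10*x - 7535
Discriminant = (-10)^2 - 4*(-7535)
= 100 + 30140
= 30240

30240


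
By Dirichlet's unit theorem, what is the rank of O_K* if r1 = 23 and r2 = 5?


By Dirichlet's unit theorem:
rank = r1 + r2 - 1
= 23 + 5 - 1
= 27

27


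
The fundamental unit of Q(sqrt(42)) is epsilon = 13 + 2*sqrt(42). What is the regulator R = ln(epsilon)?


epsilon = 13 + 2*sqrt(42)
= 25.9615
R = ln(25.9615)
= 3.2566

3.2566


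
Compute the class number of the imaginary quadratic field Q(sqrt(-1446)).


K = Q(sqrt(-1446)). d mod 4 = 2, so D = disc(K) = 4d = -5784
h(K) equals the number of primitive reduced positive-definite forms (a, b, c) = a*x^2 + b*x*y + c*y^2 with b^2 - 4ac = D,
where reduced means |b| <= a <= c, with b >= 0 whenever |b| = a or a = c, and primitive means gcd(a, b, c) = 1.
Reduced forces 3a^2 <= |D| = 5784, so 1 <= a <= 43; b must have the parity of D, and c = (b^2 - D)/(4a) must be an integer >= a.
Enumerate a = 1..43, b in [-a, a]:
  a=1: (1, 0, 1446)  [1]
  a=2: (2, 0, 723)  [1]
  a=3: (3, 0, 482)  [1]
  a=4: none
  a=5: (5, -4, 290), (5, 4, 290)  [2]
  a=6: (6, 0, 241)  [1]
  a=7..9: none
  a=10: (10, -4, 145), (10, 4, 145)  [2]
  a=11..12: none
  a=13: (13, -12, 114), (13, 12, 114)  [2]
  a=14: none
  a=15: (15, -6, 97), (15, 6, 97)  [2]
  a=16: none
  a=17: (17, -8, 86), (17, 8, 86)  [2]
  a=18: none
  a=19: (19, -12, 78), (19, 12, 78)  [2]
  a=20..22: none
  a=23: (23, -14, 65), (23, 14, 65)  [2]
  a=24: none
  a=25: (25, -4, 58), (25, 4, 58)  [2]
  a=26: (26, -12, 57), (26, 12, 57)  [2]
  a=27..28: none
  a=29: (29, -4, 50), (29, 4, 50)  [2]
  a=30: (30, -24, 53), (30, 24, 53)  [2]
  a=31..33: none
  a=34: (34, -8, 43), (34, 8, 43)  [2]
  a=35..36: none
  a=37: (37, -32, 46), (37, 32, 46)  [2]
  a=38: (38, -12, 39), (38, 12, 39)  [2]
  a=39..43: none
Total reduced forms: 1 + 1 + 1 + 2 + 1 + 2 + 2 + 2 + 2 + 2 + 2 + 2 + 2 + 2 + 2 + 2 + 2 + 2 = 32
h = 32

32


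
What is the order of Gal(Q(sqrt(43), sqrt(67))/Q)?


The 2 square roots of distinct primes are multiplicatively independent over Q,
so [K:Q] = 2^2 and Gal(K/Q) is isomorphic to (Z/2Z)^2.
|Gal| = 2^2 = 4

4


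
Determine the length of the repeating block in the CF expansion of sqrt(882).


Run the CF algorithm for sqrt(882).
a_0 = floor(sqrt(882)) = 29; set m_0=0, q_0=1.
Recurrence: m' = q*a - m,  q' = (d - m'^2)/q,  a' = floor((a_0 + m')/q').
  step 1: m=29, q=41, a=1
  step 2: m=12, q=18, a=2
  step 3: m=24, q=17, a=3
  step 4: m=27, q=9, a=6
  step 5: m=27, q=17, a=3
  step 6: m=24, q=18, a=2
  step 7: m=12, q=41, a=1
  step 8: m=29, q=1, a=58
a_8 = 2*a_0 = 58, so the period closes here.
sqrt(882) = [29; 1, 2, 3, 6, 3, 2, 1, 58]
Period length = 8

8


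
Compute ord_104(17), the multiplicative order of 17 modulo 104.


We want ord_104(17), the smallest k >= 1 with 17^k = 1 mod 104.
n = 104 = 2^3 * 13, phi(104) = 48; the order divides phi(n).
Divisors of 48: 1, 2, 3, 4, 6, 8, 12, 16, 24, 48
Repeated squaring mod 104: 17^1 = 17, 17^2 = 81, 17^4 = 9, 17^8 = 81, 17^16 = 9, 17^32 = 81
Test divisors in increasing order:
  k=1: 17^1 = 17 mod 104
  k=2: 17^2 = 81 mod 104
  k=3: 17^3 = 81 * 17 = 25 mod 104
  k=4: 17^4 = 9 mod 104
  k=6: 17^6 = 9 * 81 = 1 mod 104  <- first divisor giving 1
Order = 6

6


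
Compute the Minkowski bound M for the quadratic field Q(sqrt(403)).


d = 403, d mod 4 = 3, so disc(K) = 4d = 1612; |disc(K)| = 1612
Real quadratic field, so n = 2, s = r2 = 0, r1 = 2
M = (n!/n^n) * (4/pi)^s * sqrt(|disc(K)|) = (2!/2^2) * (4/pi)^0 * sqrt(1612)
= 0.5 * 1.000000 * 40.149720
= 20.0749

20.0749


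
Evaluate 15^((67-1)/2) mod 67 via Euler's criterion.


p = 67 is prime and the exponent is (p-1)/2 = 33, so by Euler's criterion 15^33 = (15/67) = +1 or -1 mod 67.
Compute by square-and-multiply:
  33 = 32 + 1 (binary 100001)
  Repeated squaring mod 67: 15^1 = 15, 15^2 = 24, 15^4 = 40, 15^8 = 59, 15^16 = 64, 15^32 = 9
  15^33 = 15^32 * 15^1 = 9 * 15 mod 67
    9 * 15 = 135 = 1 mod 67
  15^33 = 1 mod 67
Result 1: 15 is a quadratic residue mod 67.
15^33 mod 67 = 1

1


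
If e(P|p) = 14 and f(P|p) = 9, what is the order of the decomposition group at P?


|D_P| = e * f
= 14 * 9
= 126

126


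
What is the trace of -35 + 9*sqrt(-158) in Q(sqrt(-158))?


Tr(a + b*sqrt(d)) = (a + b*sqrt(d)) + (a - b*sqrt(d)) = 2a
= 2 * (-35)
= -70

-70


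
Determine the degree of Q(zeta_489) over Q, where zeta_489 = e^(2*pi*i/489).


The degree equals Euler's totient phi(489).
489 = 3 * 163
phi(489) = 324

324


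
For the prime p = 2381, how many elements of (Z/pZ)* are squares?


For prime p, the number of non-zero quadratic residues is (p-1)/2.
= (2381-1)/2
= 1190

1190


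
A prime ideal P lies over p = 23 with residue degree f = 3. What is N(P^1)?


N(P^a) = p^(a*f)
= 23^(1*3)
= 23^3
= 12167

12167


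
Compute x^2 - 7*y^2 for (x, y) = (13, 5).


x^2 - d*y^2
= 13^2 - 7*5^2
= 169 - 175
= -6

-6


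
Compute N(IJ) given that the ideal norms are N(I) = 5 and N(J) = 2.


N(IJ) = N(I) * N(J)
= 5 * 2
= 10

10


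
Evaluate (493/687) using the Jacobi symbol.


Compute (493/687) via quadratic reciprocity:
  reciprocity: (493/687) -> +(687/493)
  reduce: (194/493)
  pull out 2: (2/493) = -1  (since 493 mod 8 = 5)
  reciprocity: (97/493) -> +(493/97)
  reduce: (8/97)
  pull out 2: (2/97) = +1  (since 97 mod 8 = 1)
  pull out 2: (2/97) = +1  (since 97 mod 8 = 1)
  pull out 2: (2/97) = +1  (since 97 mod 8 = 1)
  (1/97) = 1
Product of signs = -1

-1


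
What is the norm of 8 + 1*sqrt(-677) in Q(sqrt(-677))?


N(a + b*sqrt(d)) = a^2 - d*b^2
= (8)^2 - (-677)*(1)^2
= 64 + 677
= 741

741


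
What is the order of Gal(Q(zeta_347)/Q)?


|Gal(Q(zeta_347)/Q)| = phi(347)
= 346

346


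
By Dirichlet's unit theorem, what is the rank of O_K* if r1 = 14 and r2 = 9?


By Dirichlet's unit theorem:
rank = r1 + r2 - 1
= 14 + 9 - 1
= 22

22


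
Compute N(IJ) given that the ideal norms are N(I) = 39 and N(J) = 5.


N(IJ) = N(I) * N(J)
= 39 * 5
= 195

195


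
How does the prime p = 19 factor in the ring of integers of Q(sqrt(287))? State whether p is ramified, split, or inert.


K = Q(sqrt(287)). Since d mod 4 = 3, disc(K) = 1148.
Check p | disc: 1148 mod 19 = 8.
p does not divide disc. Compute Legendre symbol (d/p):
2^((19-1)/2) mod 19 = -1
(d/p) = -1, so p is inert: (p) stays prime with e=1, f=2, g=1.
Therefore p is inert.

inert


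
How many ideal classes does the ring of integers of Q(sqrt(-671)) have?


K = Q(sqrt(-671)). d mod 4 = 1, so D = disc(K) = d = -671
h(K) equals the number of primitive reduced positive-definite forms (a, b, c) = a*x^2 + b*x*y + c*y^2 with b^2 - 4ac = D,
where reduced means |b| <= a <= c, with b >= 0 whenever |b| = a or a = c, and primitive means gcd(a, b, c) = 1.
Reduced forces 3a^2 <= |D| = 671, so 1 <= a <= 14; b must have the parity of D, and c = (b^2 - D)/(4a) must be an integer >= a.
Enumerate a = 1..14, b in [-a, a]:
  a=1: (1, 1, 168)  [1]
  a=2: (2, -1, 84), (2, 1, 84)  [2]
  a=3: (3, -1, 56), (3, 1, 56)  [2]
  a=4: (4, -1, 42), (4, 1, 42)  [2]
  a=5: (5, -3, 34), (5, 3, 34)  [2]
  a=6: (6, -5, 29), (6, -1, 28), (6, 1, 28), (6, 5, 29)  [4]
  a=7: (7, -1, 24), (7, 1, 24)  [2]
  a=8: (8, -1, 21), (8, 1, 21)  [2]
  a=9: (9, -7, 20), (9, 7, 20)  [2]
  a=10: (10, -7, 18), (10, -3, 17), (10, 3, 17), (10, 7, 18)  [4]
  a=11: (11, 11, 18)  [1]
  a=12: (12, -7, 15), (12, -1, 14), (12, 1, 14), (12, 7, 15)  [4]
  a=13: none
  a=14: (14, -13, 15), (14, 13, 15)  [2]
Total reduced forms: 1 + 2 + 2 + 2 + 2 + 4 + 2 + 2 + 2 + 4 + 1 + 4 + 2 = 30
h = 30

30


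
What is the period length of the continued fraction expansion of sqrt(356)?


Run the CF algorithm for sqrt(356).
a_0 = floor(sqrt(356)) = 18; set m_0=0, q_0=1.
Recurrence: m' = q*a - m,  q' = (d - m'^2)/q,  a' = floor((a_0 + m')/q').
  step 1: m=18, q=32, a=1
  step 2: m=14, q=5, a=6
  step 3: m=16, q=20, a=1
  step 4: m=4, q=17, a=1
  step 5: m=13, q=11, a=2
  step 6: m=9, q=25, a=1
  step 7: m=16, q=4, a=8
  step 8: m=16, q=25, a=1
  step 9: m=9, q=11, a=2
  step 10: m=13, q=17, a=1
  step 11: m=4, q=20, a=1
  step 12: m=16, q=5, a=6
  step 13: m=14, q=32, a=1
  step 14: m=18, q=1, a=36
a_14 = 2*a_0 = 36, so the period closes here.
sqrt(356) = [18; 1, 6, 1, 1, 2, 1, 8, 1, 2, 1, 1, 6, 1, 36]
Period length = 14

14


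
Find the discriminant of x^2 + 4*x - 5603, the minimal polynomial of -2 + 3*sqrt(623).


The element -2 + 3*sqrt(623) has minimal polynomial:
x^2 + 4*x - 5603
Discriminant = (4)^2 - 4*(-5603)
= 16 + 22412
= 22428

22428


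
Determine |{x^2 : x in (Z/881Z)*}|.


For prime p, the number of non-zero quadratic residues is (p-1)/2.
= (881-1)/2
= 440

440


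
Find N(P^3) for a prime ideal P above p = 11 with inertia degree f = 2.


N(P^a) = p^(a*f)
= 11^(3*2)
= 11^6
= 1771561

1771561


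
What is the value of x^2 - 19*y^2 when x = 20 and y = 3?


x^2 - d*y^2
= 20^2 - 19*3^2
= 400 - 171
= 229

229


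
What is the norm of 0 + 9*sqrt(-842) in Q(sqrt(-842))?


N(a + b*sqrt(d)) = a^2 - d*b^2
= (0)^2 - (-842)*(9)^2
= 0 + 68202
= 68202

68202


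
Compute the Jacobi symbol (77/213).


Compute (77/213) via quadratic reciprocity:
  reciprocity: (77/213) -> +(213/77)
  reduce: (59/77)
  reciprocity: (59/77) -> +(77/59)
  reduce: (18/59)
  pull out 2: (2/59) = -1  (since 59 mod 8 = 3)
  reciprocity: (9/59) -> +(59/9)
  reduce: (5/9)
  reciprocity: (5/9) -> +(9/5)
  reduce: (4/5)
  pull out 2: (2/5) = -1  (since 5 mod 8 = 5)
  pull out 2: (2/5) = -1  (since 5 mod 8 = 5)
  (1/5) = 1
Product of signs = -1

-1


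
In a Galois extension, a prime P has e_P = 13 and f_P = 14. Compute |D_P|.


|D_P| = e * f
= 13 * 14
= 182

182


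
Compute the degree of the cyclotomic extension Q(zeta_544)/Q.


The degree equals Euler's totient phi(544).
544 = 2^5 * 17
phi(544) = 256

256


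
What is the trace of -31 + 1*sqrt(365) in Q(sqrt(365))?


Tr(a + b*sqrt(d)) = (a + b*sqrt(d)) + (a - b*sqrt(d)) = 2a
= 2 * (-31)
= -62

-62


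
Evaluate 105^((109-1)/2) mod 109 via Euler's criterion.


p = 109 is prime and the exponent is (p-1)/2 = 54, so by Euler's criterion 105^54 = (105/109) = +1 or -1 mod 109.
Compute by square-and-multiply:
  54 = 32 + 16 + 4 + 2 (binary 110110)
  Repeated squaring mod 109: 105^1 = 105, 105^2 = 16, 105^4 = 38, 105^8 = 27, 105^16 = 75, 105^32 = 66
  105^54 = 105^32 * 105^16 * 105^4 * 105^2 = 66 * 75 * 38 * 16 mod 109
    66 * 75 = 4950 = 45 mod 109
    45 * 38 = 1710 = 75 mod 109
    75 * 16 = 1200 = 1 mod 109
  105^54 = 1 mod 109
Result 1: 105 is a quadratic residue mod 109.
105^54 mod 109 = 1

1


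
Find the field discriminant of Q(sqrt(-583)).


For K = Q(sqrt(d)) with d squarefree: disc(K) = d if d = 1 mod 4, and disc(K) = 4d if d = 2 or 3 mod 4.
Here d = -583, and d mod 4 = 1.
d = 1 mod 4 (O_K = Z[(1+sqrt(d))/2]), so disc(K) = d = -583

-583


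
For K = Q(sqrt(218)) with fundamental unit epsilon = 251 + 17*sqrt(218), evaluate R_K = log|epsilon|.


epsilon = 251 + 17*sqrt(218)
= 502.0020
R = ln(502.0020)
= 6.2186

6.2186


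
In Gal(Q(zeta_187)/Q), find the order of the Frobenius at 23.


The Frobenius at p in Gal(Q(zeta_n)/Q) = (Z/nZ)* is the class of p, so its order is ord_187(23), the smallest k >= 1 with 23^k = 1 mod 187.
n = 187 = 11 * 17, phi(187) = 160; the order divides phi(n).
Divisors of 160: 1, 2, 4, 5, 8, 10, 16, 20, 32, 40, 80, 160
Repeated squaring mod 187: 23^1 = 23, 23^2 = 155, 23^4 = 89, 23^8 = 67, 23^16 = 1, 23^32 = 1, 23^64 = 1, 23^128 = 1
Test divisors in increasing order:
  k=1: 23^1 = 23 mod 187
  k=2: 23^2 = 155 mod 187
  k=4: 23^4 = 89 mod 187
  k=5: 23^5 = 89 * 23 = 177 mod 187
  k=8: 23^8 = 67 mod 187
  k=10: 23^10 = 67 * 155 = 100 mod 187
  k=16: 23^16 = 1 mod 187  <- first divisor giving 1
Order = 16

16


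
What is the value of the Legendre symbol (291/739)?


p = 739 is prime, so compute (291/739) with the reciprocity algorithm (Jacobi-symbol steps: pull out 2s via (2/n), flip via reciprocity, reduce):
  reciprocity: (291/739) -> -(739/291)
  reduce: (157/291)
  reciprocity: (157/291) -> +(291/157)
  reduce: (134/157)
  pull out 2: (2/157) = -1  (since 157 mod 8 = 5)
  reciprocity: (67/157) -> +(157/67)
  reduce: (23/67)
  reciprocity: (23/67) -> -(67/23)
  reduce: (21/23)
  reciprocity: (21/23) -> +(23/21)
  reduce: (2/21)
  pull out 2: (2/21) = -1  (since 21 mod 8 = 5)
  (1/21) = 1
Product of signs = 1
(291/739) = 1

1


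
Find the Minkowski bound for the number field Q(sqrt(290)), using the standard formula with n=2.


d = 290, d mod 4 = 2, so disc(K) = 4d = 1160; |disc(K)| = 1160
Real quadratic field, so n = 2, s = r2 = 0, r1 = 2
M = (n!/n^n) * (4/pi)^s * sqrt(|disc(K)|) = (2!/2^2) * (4/pi)^0 * sqrt(1160)
= 0.5 * 1.000000 * 34.058773
= 17.0294

17.0294


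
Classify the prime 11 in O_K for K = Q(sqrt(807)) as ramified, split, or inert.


K = Q(sqrt(807)). Since d mod 4 = 3, disc(K) = 3228.
Check p | disc: 3228 mod 11 = 5.
p does not divide disc. Compute Legendre symbol (d/p):
4^((11-1)/2) mod 11 = 1
(d/p) = 1, so p splits: (p) = P*P' with e=1, f=1, g=2.
Therefore p is split.

split


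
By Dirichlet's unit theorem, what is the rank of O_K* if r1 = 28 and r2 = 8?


By Dirichlet's unit theorem:
rank = r1 + r2 - 1
= 28 + 8 - 1
= 35

35


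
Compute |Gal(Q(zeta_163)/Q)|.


|Gal(Q(zeta_163)/Q)| = phi(163)
= 162

162


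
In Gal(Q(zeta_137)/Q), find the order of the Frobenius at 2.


The Frobenius at p in Gal(Q(zeta_n)/Q) = (Z/nZ)* is the class of p, so its order is ord_137(2), the smallest k >= 1 with 2^k = 1 mod 137.
n = 137 = 137, phi(137) = 136; the order divides phi(n).
Divisors of 136: 1, 2, 4, 8, 17, 34, 68, 136
Repeated squaring mod 137: 2^1 = 2, 2^2 = 4, 2^4 = 16, 2^8 = 119, 2^16 = 50, 2^32 = 34, 2^64 = 60, 2^128 = 38
Test divisors in increasing order:
  k=1: 2^1 = 2 mod 137
  k=2: 2^2 = 4 mod 137
  k=4: 2^4 = 16 mod 137
  k=8: 2^8 = 119 mod 137
  k=17: 2^17 = 50 * 2 = 100 mod 137
  k=34: 2^34 = 34 * 4 = 136 mod 137
  k=68: 2^68 = 60 * 16 = 1 mod 137  <- first divisor giving 1
Order = 68

68


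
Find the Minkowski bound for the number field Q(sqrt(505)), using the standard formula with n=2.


d = 505, d mod 4 = 1, so disc(K) = d = 505; |disc(K)| = 505
Real quadratic field, so n = 2, s = r2 = 0, r1 = 2
M = (n!/n^n) * (4/pi)^s * sqrt(|disc(K)|) = (2!/2^2) * (4/pi)^0 * sqrt(505)
= 0.5 * 1.000000 * 22.472205
= 11.2361

11.2361


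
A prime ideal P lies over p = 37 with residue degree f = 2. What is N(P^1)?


N(P^a) = p^(a*f)
= 37^(1*2)
= 37^2
= 1369

1369


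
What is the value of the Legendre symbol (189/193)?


p = 193 is prime, so compute (189/193) with the reciprocity algorithm (Jacobi-symbol steps: pull out 2s via (2/n), flip via reciprocity, reduce):
  reciprocity: (189/193) -> +(193/189)
  reduce: (4/189)
  pull out 2: (2/189) = -1  (since 189 mod 8 = 5)
  pull out 2: (2/189) = -1  (since 189 mod 8 = 5)
  (1/189) = 1
Product of signs = 1
(189/193) = 1

1


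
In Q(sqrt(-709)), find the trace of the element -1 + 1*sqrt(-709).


Tr(a + b*sqrt(d)) = (a + b*sqrt(d)) + (a - b*sqrt(d)) = 2a
= 2 * (-1)
= -2

-2


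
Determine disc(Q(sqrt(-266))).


For K = Q(sqrt(d)) with d squarefree: disc(K) = d if d = 1 mod 4, and disc(K) = 4d if d = 2 or 3 mod 4.
Here d = -266, and d mod 4 = 2.
d = 2 mod 4, not 1 (O_K = Z[sqrt(d)]), so disc(K) = 4d = 4 * (-266) = -1064

-1064


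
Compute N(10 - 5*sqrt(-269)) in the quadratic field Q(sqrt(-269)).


N(a + b*sqrt(d)) = a^2 - d*b^2
= (10)^2 - (-269)*(-5)^2
= 100 + 6725
= 6825

6825


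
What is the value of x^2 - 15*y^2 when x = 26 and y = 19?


x^2 - d*y^2
= 26^2 - 15*19^2
= 676 - 5415
= -4739

-4739


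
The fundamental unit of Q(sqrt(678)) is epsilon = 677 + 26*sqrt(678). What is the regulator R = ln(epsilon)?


epsilon = 677 + 26*sqrt(678)
= 1353.9993
R = ln(1353.9993)
= 7.2108

7.2108


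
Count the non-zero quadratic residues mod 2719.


For prime p, the number of non-zero quadratic residues is (p-1)/2.
= (2719-1)/2
= 1359

1359


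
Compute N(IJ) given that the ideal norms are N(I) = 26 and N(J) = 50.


N(IJ) = N(I) * N(J)
= 26 * 50
= 1300

1300


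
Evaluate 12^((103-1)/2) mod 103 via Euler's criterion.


p = 103 is prime and the exponent is (p-1)/2 = 51, so by Euler's criterion 12^51 = (12/103) = +1 or -1 mod 103.
Compute by square-and-multiply:
  51 = 32 + 16 + 2 + 1 (binary 110011)
  Repeated squaring mod 103: 12^1 = 12, 12^2 = 41, 12^4 = 33, 12^8 = 59, 12^16 = 82, 12^32 = 29
  12^51 = 12^32 * 12^16 * 12^2 * 12^1 = 29 * 82 * 41 * 12 mod 103
    29 * 82 = 2378 = 9 mod 103
    9 * 41 = 369 = 60 mod 103
    60 * 12 = 720 = 102 mod 103
  12^51 = 102 mod 103
Result 102 = p - 1 = -1 mod 103: 12 is a quadratic non-residue mod 103. As a residue in [0, p-1] the value is 102.
12^51 mod 103 = 102

102


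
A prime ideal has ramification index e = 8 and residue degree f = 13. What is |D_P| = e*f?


|D_P| = e * f
= 8 * 13
= 104

104


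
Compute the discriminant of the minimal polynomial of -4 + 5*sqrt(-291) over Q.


The element -4 + 5*sqrt(-291) has minimal polynomial:
x^2 + 8*x + 7291
Discriminant = (8)^2 - 4*(7291)
= 64 - 29164
= -29100

-29100


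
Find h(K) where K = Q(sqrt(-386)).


K = Q(sqrt(-386)). d mod 4 = 2, so D = disc(K) = 4d = -1544
h(K) equals the number of primitive reduced positive-definite forms (a, b, c) = a*x^2 + b*x*y + c*y^2 with b^2 - 4ac = D,
where reduced means |b| <= a <= c, with b >= 0 whenever |b| = a or a = c, and primitive means gcd(a, b, c) = 1.
Reduced forces 3a^2 <= |D| = 1544, so 1 <= a <= 22; b must have the parity of D, and c = (b^2 - D)/(4a) must be an integer >= a.
Enumerate a = 1..22, b in [-a, a]:
  a=1: (1, 0, 386)  [1]
  a=2: (2, 0, 193)  [1]
  a=3: (3, -2, 129), (3, 2, 129)  [2]
  a=4: none
  a=5: (5, -4, 78), (5, 4, 78)  [2]
  a=6: (6, -4, 65), (6, 4, 65)  [2]
  a=7..8: none
  a=9: (9, -2, 43), (9, 2, 43)  [2]
  a=10: (10, -4, 39), (10, 4, 39)  [2]
  a=11..12: none
  a=13: (13, -4, 30), (13, 4, 30)  [2]
  a=14: none
  a=15: (15, -14, 29), (15, -4, 26), (15, 4, 26), (15, 14, 29)  [4]
  a=16..17: none
  a=18: (18, -16, 25), (18, 16, 25)  [2]
  a=19..22: none
Total reduced forms: 1 + 1 + 2 + 2 + 2 + 2 + 2 + 2 + 4 + 2 = 20
h = 20

20


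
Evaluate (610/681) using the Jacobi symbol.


Compute (610/681) via quadratic reciprocity:
  pull out 2: (2/681) = +1  (since 681 mod 8 = 1)
  reciprocity: (305/681) -> +(681/305)
  reduce: (71/305)
  reciprocity: (71/305) -> +(305/71)
  reduce: (21/71)
  reciprocity: (21/71) -> +(71/21)
  reduce: (8/21)
  pull out 2: (2/21) = -1  (since 21 mod 8 = 5)
  pull out 2: (2/21) = -1  (since 21 mod 8 = 5)
  pull out 2: (2/21) = -1  (since 21 mod 8 = 5)
  (1/21) = 1
Product of signs = -1

-1


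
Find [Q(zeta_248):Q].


The degree equals Euler's totient phi(248).
248 = 2^3 * 31
phi(248) = 120

120


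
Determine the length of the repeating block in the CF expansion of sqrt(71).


Run the CF algorithm for sqrt(71).
a_0 = floor(sqrt(71)) = 8; set m_0=0, q_0=1.
Recurrence: m' = q*a - m,  q' = (d - m'^2)/q,  a' = floor((a_0 + m')/q').
  step 1: m=8, q=7, a=2
  step 2: m=6, q=5, a=2
  step 3: m=4, q=11, a=1
  step 4: m=7, q=2, a=7
  step 5: m=7, q=11, a=1
  step 6: m=4, q=5, a=2
  step 7: m=6, q=7, a=2
  step 8: m=8, q=1, a=16
a_8 = 2*a_0 = 16, so the period closes here.
sqrt(71) = [8; 2, 2, 1, 7, 1, 2, 2, 16]
Period length = 8

8


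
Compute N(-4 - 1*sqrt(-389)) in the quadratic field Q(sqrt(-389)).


N(a + b*sqrt(d)) = a^2 - d*b^2
= (-4)^2 - (-389)*(-1)^2
= 16 + 389
= 405

405


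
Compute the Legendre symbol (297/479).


p = 479 is prime, so compute (297/479) with the reciprocity algorithm (Jacobi-symbol steps: pull out 2s via (2/n), flip via reciprocity, reduce):
  reciprocity: (297/479) -> +(479/297)
  reduce: (182/297)
  pull out 2: (2/297) = +1  (since 297 mod 8 = 1)
  reciprocity: (91/297) -> +(297/91)
  reduce: (24/91)
  pull out 2: (2/91) = -1  (since 91 mod 8 = 3)
  pull out 2: (2/91) = -1  (since 91 mod 8 = 3)
  pull out 2: (2/91) = -1  (since 91 mod 8 = 3)
  reciprocity: (3/91) -> -(91/3)
  reduce: (1/3)
  (1/3) = 1
Product of signs = 1
(297/479) = 1

1


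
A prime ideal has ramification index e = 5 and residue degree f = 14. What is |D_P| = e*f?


|D_P| = e * f
= 5 * 14
= 70

70


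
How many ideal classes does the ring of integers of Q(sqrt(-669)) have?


K = Q(sqrt(-669)). d mod 4 = 3, so D = disc(K) = 4d = -2676
h(K) equals the number of primitive reduced positive-definite forms (a, b, c) = a*x^2 + b*x*y + c*y^2 with b^2 - 4ac = D,
where reduced means |b| <= a <= c, with b >= 0 whenever |b| = a or a = c, and primitive means gcd(a, b, c) = 1.
Reduced forces 3a^2 <= |D| = 2676, so 1 <= a <= 29; b must have the parity of D, and c = (b^2 - D)/(4a) must be an integer >= a.
Enumerate a = 1..29, b in [-a, a]:
  a=1: (1, 0, 669)  [1]
  a=2: (2, 2, 335)  [1]
  a=3: (3, 0, 223)  [1]
  a=4: none
  a=5: (5, -2, 134), (5, 2, 134)  [2]
  a=6: (6, 6, 113)  [1]
  a=7..9: none
  a=10: (10, -2, 67), (10, 2, 67)  [2]
  a=11..14: none
  a=15: (15, -12, 47), (15, 12, 47)  [2]
  a=16..24: none
  a=25: (25, -18, 30), (25, 18, 30)  [2]
  a=26..29: none
Total reduced forms: 1 + 1 + 1 + 2 + 1 + 2 + 2 + 2 = 12
h = 12

12


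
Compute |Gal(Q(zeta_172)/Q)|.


|Gal(Q(zeta_172)/Q)| = phi(172)
= 84

84


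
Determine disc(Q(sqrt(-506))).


For K = Q(sqrt(d)) with d squarefree: disc(K) = d if d = 1 mod 4, and disc(K) = 4d if d = 2 or 3 mod 4.
Here d = -506, and d mod 4 = 2.
d = 2 mod 4, not 1 (O_K = Z[sqrt(d)]), so disc(K) = 4d = 4 * (-506) = -2024

-2024


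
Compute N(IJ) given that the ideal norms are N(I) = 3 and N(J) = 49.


N(IJ) = N(I) * N(J)
= 3 * 49
= 147

147


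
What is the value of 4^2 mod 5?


p = 5 is prime and the exponent is (p-1)/2 = 2, so by Euler's criterion 4^2 = (4/5) = +1 or -1 mod 5.
Compute by square-and-multiply:
  2 = 2 (binary 10)
  Repeated squaring mod 5: 4^1 = 4, 4^2 = 1
  4^2 = 1 mod 5
Result 1: 4 is a quadratic residue mod 5.
4^2 mod 5 = 1

1


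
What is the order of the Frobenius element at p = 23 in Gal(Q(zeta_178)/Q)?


The Frobenius at p in Gal(Q(zeta_n)/Q) = (Z/nZ)* is the class of p, so its order is ord_178(23), the smallest k >= 1 with 23^k = 1 mod 178.
n = 178 = 2 * 89, phi(178) = 88; the order divides phi(n).
Divisors of 88: 1, 2, 4, 8, 11, 22, 44, 88
Repeated squaring mod 178: 23^1 = 23, 23^2 = 173, 23^4 = 25, 23^8 = 91, 23^16 = 93, 23^32 = 105, 23^64 = 167
Test divisors in increasing order:
  k=1: 23^1 = 23 mod 178
  k=2: 23^2 = 173 mod 178
  k=4: 23^4 = 25 mod 178
  k=8: 23^8 = 91 mod 178
  k=11: 23^11 = 91 * 173 * 23 = 37 mod 178
  k=22: 23^22 = 93 * 25 * 173 = 123 mod 178
  k=44: 23^44 = 105 * 91 * 25 = 177 mod 178
  k=88: 23^88 = 167 * 93 * 91 = 1 mod 178  <- first divisor giving 1
Order = 88

88


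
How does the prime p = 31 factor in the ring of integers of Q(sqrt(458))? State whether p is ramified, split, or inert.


K = Q(sqrt(458)). Since d mod 4 = 2, disc(K) = 1832.
Check p | disc: 1832 mod 31 = 3.
p does not divide disc. Compute Legendre symbol (d/p):
24^((31-1)/2) mod 31 = -1
(d/p) = -1, so p is inert: (p) stays prime with e=1, f=2, g=1.
Therefore p is inert.

inert


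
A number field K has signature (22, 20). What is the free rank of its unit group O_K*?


By Dirichlet's unit theorem:
rank = r1 + r2 - 1
= 22 + 20 - 1
= 41

41


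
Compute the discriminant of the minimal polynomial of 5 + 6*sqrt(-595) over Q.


The element 5 + 6*sqrt(-595) has minimal polynomial:
x^2 - 10*x + 21445
Discriminant = (-10)^2 - 4*(21445)
= 100 - 85780
= -85680

-85680


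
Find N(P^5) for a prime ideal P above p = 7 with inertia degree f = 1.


N(P^a) = p^(a*f)
= 7^(5*1)
= 7^5
= 16807

16807


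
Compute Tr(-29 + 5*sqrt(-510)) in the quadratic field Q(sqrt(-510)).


Tr(a + b*sqrt(d)) = (a + b*sqrt(d)) + (a - b*sqrt(d)) = 2a
= 2 * (-29)
= -58

-58


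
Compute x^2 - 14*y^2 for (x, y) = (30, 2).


x^2 - d*y^2
= 30^2 - 14*2^2
= 900 - 56
= 844

844


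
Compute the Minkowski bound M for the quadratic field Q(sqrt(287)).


d = 287, d mod 4 = 3, so disc(K) = 4d = 1148; |disc(K)| = 1148
Real quadratic field, so n = 2, s = r2 = 0, r1 = 2
M = (n!/n^n) * (4/pi)^s * sqrt(|disc(K)|) = (2!/2^2) * (4/pi)^0 * sqrt(1148)
= 0.5 * 1.000000 * 33.882149
= 16.9411

16.9411


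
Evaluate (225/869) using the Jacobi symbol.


Compute (225/869) via quadratic reciprocity:
  reciprocity: (225/869) -> +(869/225)
  reduce: (194/225)
  pull out 2: (2/225) = +1  (since 225 mod 8 = 1)
  reciprocity: (97/225) -> +(225/97)
  reduce: (31/97)
  reciprocity: (31/97) -> +(97/31)
  reduce: (4/31)
  pull out 2: (2/31) = +1  (since 31 mod 8 = 7)
  pull out 2: (2/31) = +1  (since 31 mod 8 = 7)
  (1/31) = 1
Product of signs = 1

1


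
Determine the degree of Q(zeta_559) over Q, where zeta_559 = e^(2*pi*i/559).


The degree equals Euler's totient phi(559).
559 = 13 * 43
phi(559) = 504

504


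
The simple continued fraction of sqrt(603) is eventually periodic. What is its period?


Run the CF algorithm for sqrt(603).
a_0 = floor(sqrt(603)) = 24; set m_0=0, q_0=1.
Recurrence: m' = q*a - m,  q' = (d - m'^2)/q,  a' = floor((a_0 + m')/q').
  step 1: m=24, q=27, a=1
  step 2: m=3, q=22, a=1
  step 3: m=19, q=11, a=3
  step 4: m=14, q=37, a=1
  step 5: m=23, q=2, a=23
  step 6: m=23, q=37, a=1
  step 7: m=14, q=11, a=3
  step 8: m=19, q=22, a=1
  step 9: m=3, q=27, a=1
  step 10: m=24, q=1, a=48
a_10 = 2*a_0 = 48, so the period closes here.
sqrt(603) = [24; 1, 1, 3, 1, 23, 1, 3, 1, 1, 48]
Period length = 10

10


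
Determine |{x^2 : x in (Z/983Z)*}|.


For prime p, the number of non-zero quadratic residues is (p-1)/2.
= (983-1)/2
= 491

491


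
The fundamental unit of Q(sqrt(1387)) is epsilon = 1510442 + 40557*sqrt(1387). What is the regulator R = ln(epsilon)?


epsilon = 1510442 + 40557*sqrt(1387)
= 3.0209e+06
R = ln(3.0209e+06)
= 14.9211

14.9211


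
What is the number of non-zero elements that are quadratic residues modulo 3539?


For prime p, the number of non-zero quadratic residues is (p-1)/2.
= (3539-1)/2
= 1769

1769


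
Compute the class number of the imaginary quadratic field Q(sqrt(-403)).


K = Q(sqrt(-403)). d mod 4 = 1, so D = disc(K) = d = -403
h(K) equals the number of primitive reduced positive-definite forms (a, b, c) = a*x^2 + b*x*y + c*y^2 with b^2 - 4ac = D,
where reduced means |b| <= a <= c, with b >= 0 whenever |b| = a or a = c, and primitive means gcd(a, b, c) = 1.
Reduced forces 3a^2 <= |D| = 403, so 1 <= a <= 11; b must have the parity of D, and c = (b^2 - D)/(4a) must be an integer >= a.
Enumerate a = 1..11, b in [-a, a]:
  a=1: (1, 1, 101)  [1]
  a=2..10: none
  a=11: (11, 9, 11)  [1]
Total reduced forms: 1 + 1 = 2
h = 2

2


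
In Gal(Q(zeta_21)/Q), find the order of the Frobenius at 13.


The Frobenius at p in Gal(Q(zeta_n)/Q) = (Z/nZ)* is the class of p, so its order is ord_21(13), the smallest k >= 1 with 13^k = 1 mod 21.
n = 21 = 3 * 7, phi(21) = 12; the order divides phi(n).
Divisors of 12: 1, 2, 3, 4, 6, 12
Repeated squaring mod 21: 13^1 = 13, 13^2 = 1, 13^4 = 1, 13^8 = 1
Test divisors in increasing order:
  k=1: 13^1 = 13 mod 21
  k=2: 13^2 = 1 mod 21  <- first divisor giving 1
Order = 2

2


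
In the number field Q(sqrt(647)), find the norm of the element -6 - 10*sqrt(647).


N(a + b*sqrt(d)) = a^2 - d*b^2
= (-6)^2 - (647)*(-10)^2
= 36 - 64700
= -64664

-64664


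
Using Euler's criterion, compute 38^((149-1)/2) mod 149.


p = 149 is prime and the exponent is (p-1)/2 = 74, so by Euler's criterion 38^74 = (38/149) = +1 or -1 mod 149.
Compute by square-and-multiply:
  74 = 64 + 8 + 2 (binary 1001010)
  Repeated squaring mod 149: 38^1 = 38, 38^2 = 103, 38^4 = 30, 38^8 = 6, 38^16 = 36, 38^32 = 104, 38^64 = 88
  38^74 = 38^64 * 38^8 * 38^2 = 88 * 6 * 103 mod 149
    88 * 6 = 528 = 81 mod 149
    81 * 103 = 8343 = 148 mod 149
  38^74 = 148 mod 149
Result 148 = p - 1 = -1 mod 149: 38 is a quadratic non-residue mod 149. As a residue in [0, p-1] the value is 148.
38^74 mod 149 = 148

148


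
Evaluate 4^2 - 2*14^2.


x^2 - d*y^2
= 4^2 - 2*14^2
= 16 - 392
= -376

-376


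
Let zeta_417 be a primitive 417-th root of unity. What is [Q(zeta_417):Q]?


The degree equals Euler's totient phi(417).
417 = 3 * 139
phi(417) = 276

276


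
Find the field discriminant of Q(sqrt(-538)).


For K = Q(sqrt(d)) with d squarefree: disc(K) = d if d = 1 mod 4, and disc(K) = 4d if d = 2 or 3 mod 4.
Here d = -538, and d mod 4 = 2.
d = 2 mod 4, not 1 (O_K = Z[sqrt(d)]), so disc(K) = 4d = 4 * (-538) = -2152

-2152


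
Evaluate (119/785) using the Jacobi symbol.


Compute (119/785) via quadratic reciprocity:
  reciprocity: (119/785) -> +(785/119)
  reduce: (71/119)
  reciprocity: (71/119) -> -(119/71)
  reduce: (48/71)
  pull out 2: (2/71) = +1  (since 71 mod 8 = 7)
  pull out 2: (2/71) = +1  (since 71 mod 8 = 7)
  pull out 2: (2/71) = +1  (since 71 mod 8 = 7)
  pull out 2: (2/71) = +1  (since 71 mod 8 = 7)
  reciprocity: (3/71) -> -(71/3)
  reduce: (2/3)
  pull out 2: (2/3) = -1  (since 3 mod 8 = 3)
  (1/3) = 1
Product of signs = -1

-1


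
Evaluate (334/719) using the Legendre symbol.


p = 719 is prime, so compute (334/719) with the reciprocity algorithm (Jacobi-symbol steps: pull out 2s via (2/n), flip via reciprocity, reduce):
  pull out 2: (2/719) = +1  (since 719 mod 8 = 7)
  reciprocity: (167/719) -> -(719/167)
  reduce: (51/167)
  reciprocity: (51/167) -> -(167/51)
  reduce: (14/51)
  pull out 2: (2/51) = -1  (since 51 mod 8 = 3)
  reciprocity: (7/51) -> -(51/7)
  reduce: (2/7)
  pull out 2: (2/7) = +1  (since 7 mod 8 = 7)
  (1/7) = 1
Product of signs = 1
(334/719) = 1

1
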